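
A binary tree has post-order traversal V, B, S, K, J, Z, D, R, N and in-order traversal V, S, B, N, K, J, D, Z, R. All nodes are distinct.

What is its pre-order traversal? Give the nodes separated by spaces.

The last element of post-order is the root; it splits in-order into left and right subtrees.
Root N: left subtree has 3 nodes {V, S, B}, right has 5 {K, J, D, Z, R}.
  Root S: left subtree has 1 node {V}, right has 1 {B}.
  Root R: left subtree has 4 nodes {K, J, D, Z}, right has 0 { }.
    Root D: left subtree has 2 nodes {K, J}, right has 1 {Z}.
      Root J: left subtree has 1 node {K}, right has 0 { }.

N S V B R D J K Z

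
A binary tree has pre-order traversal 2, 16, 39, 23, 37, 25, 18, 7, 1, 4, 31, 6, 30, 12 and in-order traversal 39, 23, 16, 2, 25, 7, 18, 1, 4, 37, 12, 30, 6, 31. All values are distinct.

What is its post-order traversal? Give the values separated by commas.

23, 39, 16, 7, 4, 1, 18, 25, 12, 30, 6, 31, 37, 2

The first element of pre-order is the root; it splits in-order into left and right subtrees.
Root 2: left subtree has 3 nodes {39, 23, 16}, right has 10 {25, 7, 18, 1, 4, 37, 12, 30, 6, 31}.
  Root 16: left subtree has 2 nodes {39, 23}, right has 0 { }.
    Root 39: left subtree has 0 nodes { }, right has 1 {23}.
  Root 37: left subtree has 5 nodes {25, 7, 18, 1, 4}, right has 4 {12, 30, 6, 31}.
    Root 25: left subtree has 0 nodes { }, right has 4 {7, 18, 1, 4}.
      Root 18: left subtree has 1 node {7}, right has 2 {1, 4}.
        Root 1: left subtree has 0 nodes { }, right has 1 {4}.
    Root 31: left subtree has 3 nodes {12, 30, 6}, right has 0 { }.
      Root 6: left subtree has 2 nodes {12, 30}, right has 0 { }.
        Root 30: left subtree has 1 node {12}, right has 0 { }.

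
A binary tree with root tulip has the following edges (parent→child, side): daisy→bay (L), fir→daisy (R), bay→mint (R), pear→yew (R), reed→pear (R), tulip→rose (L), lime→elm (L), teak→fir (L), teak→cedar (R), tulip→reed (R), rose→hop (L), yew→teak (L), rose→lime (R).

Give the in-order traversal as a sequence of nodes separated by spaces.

hop rose elm lime tulip reed pear fir bay mint daisy teak cedar yew

In-order visits the left subtree, then the node, then the right subtree.
At tulip: go left to rose.
  At rose: go left to hop.
    hop is a leaf — visit hop.
  Visit rose.
  At rose: go right to lime.
    At lime: go left to elm.
      elm is a leaf — visit elm.
    Visit lime.
    At lime: no right child.
Visit tulip.
At tulip: go right to reed.
  At reed: no left child.
  Visit reed.
  At reed: go right to pear.
    At pear: no left child.
    Visit pear.
    At pear: go right to yew.
      At yew: go left to teak.
        At teak: go left to fir.
          At fir: no left child.
          Visit fir.
          At fir: go right to daisy.
            At daisy: go left to bay.
              At bay: no left child.
              Visit bay.
              At bay: go right to mint.
                mint is a leaf — visit mint.
            Visit daisy.
            At daisy: no right child.
        Visit teak.
        At teak: go right to cedar.
          cedar is a leaf — visit cedar.
      Visit yew.
      At yew: no right child.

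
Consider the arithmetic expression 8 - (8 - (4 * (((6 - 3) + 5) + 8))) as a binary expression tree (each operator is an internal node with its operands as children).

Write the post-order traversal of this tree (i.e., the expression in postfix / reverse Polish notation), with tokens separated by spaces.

Post-order on an expression tree gives postfix notation: for each operator, emit left operand, right operand, then the operator.

8 8 4 6 3 - 5 + 8 + * - -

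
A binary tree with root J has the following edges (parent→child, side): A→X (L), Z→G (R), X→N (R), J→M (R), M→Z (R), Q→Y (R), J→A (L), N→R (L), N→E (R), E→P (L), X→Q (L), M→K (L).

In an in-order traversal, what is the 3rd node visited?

In-order visits the left subtree, then the node, then the right subtree.
At J: go left to A.
  At A: go left to X.
    At X: go left to Q.
      At Q: no left child.
      Visit Q.
      At Q: go right to Y.
        Y is a leaf — visit Y.
    Visit X.
    At X: go right to N.
      At N: go left to R.
        R is a leaf — visit R.
      Visit N.
      At N: go right to E.
        At E: go left to P.
          P is a leaf — visit P.
        Visit E.
        At E: no right child.
  Visit A.
  At A: no right child.
Visit J.
At J: go right to M.
  At M: go left to K.
    K is a leaf — visit K.
  Visit M.
  At M: go right to Z.
    At Z: no left child.
    Visit Z.
    At Z: go right to G.
      G is a leaf — visit G.
Full in-order sequence: Q, Y, X, R, N, P, E, A, J, K, M, Z, G.

X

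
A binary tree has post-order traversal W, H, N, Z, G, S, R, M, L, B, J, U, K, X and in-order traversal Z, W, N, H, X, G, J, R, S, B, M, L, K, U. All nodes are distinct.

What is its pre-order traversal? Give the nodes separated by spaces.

X Z N W H K J G B R S L M U

The last element of post-order is the root; it splits in-order into left and right subtrees.
Root X: left subtree has 4 nodes {Z, W, N, H}, right has 9 {G, J, R, S, B, M, L, K, U}.
  Root Z: left subtree has 0 nodes { }, right has 3 {W, N, H}.
    Root N: left subtree has 1 node {W}, right has 1 {H}.
  Root K: left subtree has 7 nodes {G, J, R, S, B, M, L}, right has 1 {U}.
    Root J: left subtree has 1 node {G}, right has 5 {R, S, B, M, L}.
      Root B: left subtree has 2 nodes {R, S}, right has 2 {M, L}.
        Root R: left subtree has 0 nodes { }, right has 1 {S}.
        Root L: left subtree has 1 node {M}, right has 0 { }.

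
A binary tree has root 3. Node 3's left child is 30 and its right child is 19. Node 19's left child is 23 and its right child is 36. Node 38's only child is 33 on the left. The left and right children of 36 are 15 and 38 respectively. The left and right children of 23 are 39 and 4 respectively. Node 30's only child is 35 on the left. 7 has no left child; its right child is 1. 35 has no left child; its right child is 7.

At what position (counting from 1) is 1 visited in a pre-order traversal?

Pre-order visits the node, then its left subtree, then its right subtree.
Visit 3.
At 3: go left to 30.
  Visit 30.
  At 30: go left to 35.
    Visit 35.
    At 35: no left child.
    At 35: go right to 7.
      Visit 7.
      At 7: no left child.
      At 7: go right to 1.
        1 is a leaf — visit 1.
  At 30: no right child.
At 3: go right to 19.
  Visit 19.
  At 19: go left to 23.
    Visit 23.
    At 23: go left to 39.
      39 is a leaf — visit 39.
    At 23: go right to 4.
      4 is a leaf — visit 4.
  At 19: go right to 36.
    Visit 36.
    At 36: go left to 15.
      15 is a leaf — visit 15.
    At 36: go right to 38.
      Visit 38.
      At 38: go left to 33.
        33 is a leaf — visit 33.
      At 38: no right child.
Full pre-order sequence: 3, 30, 35, 7, 1, 19, 23, 39, 4, 36, 15, 38, 33.

5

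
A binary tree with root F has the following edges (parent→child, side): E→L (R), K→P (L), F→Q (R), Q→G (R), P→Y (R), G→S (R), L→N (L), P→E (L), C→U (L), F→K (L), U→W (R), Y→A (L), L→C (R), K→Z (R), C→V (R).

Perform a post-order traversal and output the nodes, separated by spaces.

Post-order visits the left subtree, then the right subtree, then the node.
At F: go left to K.
  At K: go left to P.
    At P: go left to E.
      At E: no left child.
      At E: go right to L.
        At L: go left to N.
          N is a leaf — visit N.
        At L: go right to C.
          At C: go left to U.
            At U: no left child.
            At U: go right to W.
              W is a leaf — visit W.
            Visit U.
          At C: go right to V.
            V is a leaf — visit V.
          Visit C.
        Visit L.
      Visit E.
    At P: go right to Y.
      At Y: go left to A.
        A is a leaf — visit A.
      At Y: no right child.
      Visit Y.
    Visit P.
  At K: go right to Z.
    Z is a leaf — visit Z.
  Visit K.
At F: go right to Q.
  At Q: no left child.
  At Q: go right to G.
    At G: no left child.
    At G: go right to S.
      S is a leaf — visit S.
    Visit G.
  Visit Q.
Visit F.

N W U V C L E A Y P Z K S G Q F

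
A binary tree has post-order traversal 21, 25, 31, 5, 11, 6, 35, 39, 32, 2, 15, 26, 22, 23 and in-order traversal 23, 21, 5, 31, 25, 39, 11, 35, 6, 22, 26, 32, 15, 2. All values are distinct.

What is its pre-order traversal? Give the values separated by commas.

The last element of post-order is the root; it splits in-order into left and right subtrees.
Root 23: left subtree has 0 nodes { }, right has 13 {21, 5, 31, 25, 39, 11, 35, 6, 22, 26, 32, 15, 2}.
  Root 22: left subtree has 8 nodes {21, 5, 31, 25, 39, 11, 35, 6}, right has 4 {26, 32, 15, 2}.
    Root 39: left subtree has 4 nodes {21, 5, 31, 25}, right has 3 {11, 35, 6}.
      Root 5: left subtree has 1 node {21}, right has 2 {31, 25}.
        Root 31: left subtree has 0 nodes { }, right has 1 {25}.
      Root 35: left subtree has 1 node {11}, right has 1 {6}.
    Root 26: left subtree has 0 nodes { }, right has 3 {32, 15, 2}.
      Root 15: left subtree has 1 node {32}, right has 1 {2}.

23, 22, 39, 5, 21, 31, 25, 35, 11, 6, 26, 15, 32, 2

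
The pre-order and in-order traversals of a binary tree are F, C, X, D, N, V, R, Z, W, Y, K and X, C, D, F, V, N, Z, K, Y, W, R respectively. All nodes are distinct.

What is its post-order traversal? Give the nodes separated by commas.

X, D, C, V, K, Y, W, Z, R, N, F

The first element of pre-order is the root; it splits in-order into left and right subtrees.
Root F: left subtree has 3 nodes {X, C, D}, right has 7 {V, N, Z, K, Y, W, R}.
  Root C: left subtree has 1 node {X}, right has 1 {D}.
  Root N: left subtree has 1 node {V}, right has 5 {Z, K, Y, W, R}.
    Root R: left subtree has 4 nodes {Z, K, Y, W}, right has 0 { }.
      Root Z: left subtree has 0 nodes { }, right has 3 {K, Y, W}.
        Root W: left subtree has 2 nodes {K, Y}, right has 0 { }.
          Root Y: left subtree has 1 node {K}, right has 0 { }.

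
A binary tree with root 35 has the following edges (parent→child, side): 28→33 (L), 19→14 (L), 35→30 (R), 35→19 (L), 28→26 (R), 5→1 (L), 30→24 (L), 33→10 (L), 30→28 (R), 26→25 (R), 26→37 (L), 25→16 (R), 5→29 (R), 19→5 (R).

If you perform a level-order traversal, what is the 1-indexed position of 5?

5

Level-order visits nodes level by level from the root, left to right within each level.
Level 0: 35
Level 1: 19, 30
Level 2: 14, 5, 24, 28
Level 3: 1, 29, 33, 26
Level 4: 10, 37, 25
Level 5: 16
Full level-order sequence: 35, 19, 30, 14, 5, 24, 28, 1, 29, 33, 26, 10, 37, 25, 16.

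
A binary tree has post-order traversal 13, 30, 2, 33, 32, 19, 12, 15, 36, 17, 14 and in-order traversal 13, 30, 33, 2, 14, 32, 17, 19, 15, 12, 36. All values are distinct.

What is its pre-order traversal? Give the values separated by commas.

14, 33, 30, 13, 2, 17, 32, 36, 15, 19, 12

The last element of post-order is the root; it splits in-order into left and right subtrees.
Root 14: left subtree has 4 nodes {13, 30, 33, 2}, right has 6 {32, 17, 19, 15, 12, 36}.
  Root 33: left subtree has 2 nodes {13, 30}, right has 1 {2}.
    Root 30: left subtree has 1 node {13}, right has 0 { }.
  Root 17: left subtree has 1 node {32}, right has 4 {19, 15, 12, 36}.
    Root 36: left subtree has 3 nodes {19, 15, 12}, right has 0 { }.
      Root 15: left subtree has 1 node {19}, right has 1 {12}.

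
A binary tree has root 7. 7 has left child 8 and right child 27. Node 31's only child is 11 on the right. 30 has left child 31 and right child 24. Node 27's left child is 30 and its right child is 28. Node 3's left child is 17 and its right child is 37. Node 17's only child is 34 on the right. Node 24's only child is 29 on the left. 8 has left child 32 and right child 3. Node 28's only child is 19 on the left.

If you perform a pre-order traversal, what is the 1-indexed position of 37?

Pre-order visits the node, then its left subtree, then its right subtree.
Visit 7.
At 7: go left to 8.
  Visit 8.
  At 8: go left to 32.
    32 is a leaf — visit 32.
  At 8: go right to 3.
    Visit 3.
    At 3: go left to 17.
      Visit 17.
      At 17: no left child.
      At 17: go right to 34.
        34 is a leaf — visit 34.
    At 3: go right to 37.
      37 is a leaf — visit 37.
At 7: go right to 27.
  Visit 27.
  At 27: go left to 30.
    Visit 30.
    At 30: go left to 31.
      Visit 31.
      At 31: no left child.
      At 31: go right to 11.
        11 is a leaf — visit 11.
    At 30: go right to 24.
      Visit 24.
      At 24: go left to 29.
        29 is a leaf — visit 29.
      At 24: no right child.
  At 27: go right to 28.
    Visit 28.
    At 28: go left to 19.
      19 is a leaf — visit 19.
    At 28: no right child.
Full pre-order sequence: 7, 8, 32, 3, 17, 34, 37, 27, 30, 31, 11, 24, 29, 28, 19.

7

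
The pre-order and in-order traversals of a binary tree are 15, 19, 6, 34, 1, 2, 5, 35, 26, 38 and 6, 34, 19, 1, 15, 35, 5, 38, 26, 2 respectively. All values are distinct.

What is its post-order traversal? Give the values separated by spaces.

The first element of pre-order is the root; it splits in-order into left and right subtrees.
Root 15: left subtree has 4 nodes {6, 34, 19, 1}, right has 5 {35, 5, 38, 26, 2}.
  Root 19: left subtree has 2 nodes {6, 34}, right has 1 {1}.
    Root 6: left subtree has 0 nodes { }, right has 1 {34}.
  Root 2: left subtree has 4 nodes {35, 5, 38, 26}, right has 0 { }.
    Root 5: left subtree has 1 node {35}, right has 2 {38, 26}.
      Root 26: left subtree has 1 node {38}, right has 0 { }.

34 6 1 19 35 38 26 5 2 15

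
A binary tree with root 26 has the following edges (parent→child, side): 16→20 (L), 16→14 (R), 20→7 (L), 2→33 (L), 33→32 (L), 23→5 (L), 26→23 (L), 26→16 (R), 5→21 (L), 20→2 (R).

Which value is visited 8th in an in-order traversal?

In-order visits the left subtree, then the node, then the right subtree.
At 26: go left to 23.
  At 23: go left to 5.
    At 5: go left to 21.
      21 is a leaf — visit 21.
    Visit 5.
    At 5: no right child.
  Visit 23.
  At 23: no right child.
Visit 26.
At 26: go right to 16.
  At 16: go left to 20.
    At 20: go left to 7.
      7 is a leaf — visit 7.
    Visit 20.
    At 20: go right to 2.
      At 2: go left to 33.
        At 33: go left to 32.
          32 is a leaf — visit 32.
        Visit 33.
        At 33: no right child.
      Visit 2.
      At 2: no right child.
  Visit 16.
  At 16: go right to 14.
    14 is a leaf — visit 14.
Full in-order sequence: 21, 5, 23, 26, 7, 20, 32, 33, 2, 16, 14.

33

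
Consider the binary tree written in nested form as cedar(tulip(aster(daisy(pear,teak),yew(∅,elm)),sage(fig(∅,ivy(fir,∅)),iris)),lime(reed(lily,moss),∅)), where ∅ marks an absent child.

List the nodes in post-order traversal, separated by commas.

pear, teak, daisy, elm, yew, aster, fir, ivy, fig, iris, sage, tulip, lily, moss, reed, lime, cedar

Post-order visits the left subtree, then the right subtree, then the node.
At cedar: go left to tulip.
  At tulip: go left to aster.
    At aster: go left to daisy.
      At daisy: go left to pear.
        pear is a leaf — visit pear.
      At daisy: go right to teak.
        teak is a leaf — visit teak.
      Visit daisy.
    At aster: go right to yew.
      At yew: no left child.
      At yew: go right to elm.
        elm is a leaf — visit elm.
      Visit yew.
    Visit aster.
  At tulip: go right to sage.
    At sage: go left to fig.
      At fig: no left child.
      At fig: go right to ivy.
        At ivy: go left to fir.
          fir is a leaf — visit fir.
        At ivy: no right child.
        Visit ivy.
      Visit fig.
    At sage: go right to iris.
      iris is a leaf — visit iris.
    Visit sage.
  Visit tulip.
At cedar: go right to lime.
  At lime: go left to reed.
    At reed: go left to lily.
      lily is a leaf — visit lily.
    At reed: go right to moss.
      moss is a leaf — visit moss.
    Visit reed.
  At lime: no right child.
  Visit lime.
Visit cedar.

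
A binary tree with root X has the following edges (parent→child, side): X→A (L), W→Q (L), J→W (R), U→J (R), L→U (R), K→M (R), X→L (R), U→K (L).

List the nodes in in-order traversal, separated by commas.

A, X, L, K, M, U, J, Q, W

In-order visits the left subtree, then the node, then the right subtree.
At X: go left to A.
  A is a leaf — visit A.
Visit X.
At X: go right to L.
  At L: no left child.
  Visit L.
  At L: go right to U.
    At U: go left to K.
      At K: no left child.
      Visit K.
      At K: go right to M.
        M is a leaf — visit M.
    Visit U.
    At U: go right to J.
      At J: no left child.
      Visit J.
      At J: go right to W.
        At W: go left to Q.
          Q is a leaf — visit Q.
        Visit W.
        At W: no right child.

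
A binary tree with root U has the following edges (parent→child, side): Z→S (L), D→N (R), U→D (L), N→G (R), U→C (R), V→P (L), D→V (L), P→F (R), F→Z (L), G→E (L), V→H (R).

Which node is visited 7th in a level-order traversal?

H

Level-order visits nodes level by level from the root, left to right within each level.
Level 0: U
Level 1: D, C
Level 2: V, N
Level 3: P, H, G
Level 4: F, E
Level 5: Z
Level 6: S
Full level-order sequence: U, D, C, V, N, P, H, G, F, E, Z, S.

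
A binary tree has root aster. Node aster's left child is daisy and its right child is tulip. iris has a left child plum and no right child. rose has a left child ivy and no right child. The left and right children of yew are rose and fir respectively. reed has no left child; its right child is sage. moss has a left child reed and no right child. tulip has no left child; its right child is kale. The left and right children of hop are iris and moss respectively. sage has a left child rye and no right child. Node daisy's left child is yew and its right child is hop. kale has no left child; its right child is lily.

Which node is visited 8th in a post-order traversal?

sage

Post-order visits the left subtree, then the right subtree, then the node.
At aster: go left to daisy.
  At daisy: go left to yew.
    At yew: go left to rose.
      At rose: go left to ivy.
        ivy is a leaf — visit ivy.
      At rose: no right child.
      Visit rose.
    At yew: go right to fir.
      fir is a leaf — visit fir.
    Visit yew.
  At daisy: go right to hop.
    At hop: go left to iris.
      At iris: go left to plum.
        plum is a leaf — visit plum.
      At iris: no right child.
      Visit iris.
    At hop: go right to moss.
      At moss: go left to reed.
        At reed: no left child.
        At reed: go right to sage.
          At sage: go left to rye.
            rye is a leaf — visit rye.
          At sage: no right child.
          Visit sage.
        Visit reed.
      At moss: no right child.
      Visit moss.
    Visit hop.
  Visit daisy.
At aster: go right to tulip.
  At tulip: no left child.
  At tulip: go right to kale.
    At kale: no left child.
    At kale: go right to lily.
      lily is a leaf — visit lily.
    Visit kale.
  Visit tulip.
Visit aster.
Full post-order sequence: ivy, rose, fir, yew, plum, iris, rye, sage, reed, moss, hop, daisy, lily, kale, tulip, aster.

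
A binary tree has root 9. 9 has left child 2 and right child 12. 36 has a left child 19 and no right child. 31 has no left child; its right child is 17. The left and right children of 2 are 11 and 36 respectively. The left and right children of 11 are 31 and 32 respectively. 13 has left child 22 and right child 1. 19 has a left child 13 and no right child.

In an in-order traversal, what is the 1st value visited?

In-order visits the left subtree, then the node, then the right subtree.
At 9: go left to 2.
  At 2: go left to 11.
    At 11: go left to 31.
      At 31: no left child.
      Visit 31.
      At 31: go right to 17.
        17 is a leaf — visit 17.
    Visit 11.
    At 11: go right to 32.
      32 is a leaf — visit 32.
  Visit 2.
  At 2: go right to 36.
    At 36: go left to 19.
      At 19: go left to 13.
        At 13: go left to 22.
          22 is a leaf — visit 22.
        Visit 13.
        At 13: go right to 1.
          1 is a leaf — visit 1.
      Visit 19.
      At 19: no right child.
    Visit 36.
    At 36: no right child.
Visit 9.
At 9: go right to 12.
  12 is a leaf — visit 12.
Full in-order sequence: 31, 17, 11, 32, 2, 22, 13, 1, 19, 36, 9, 12.

31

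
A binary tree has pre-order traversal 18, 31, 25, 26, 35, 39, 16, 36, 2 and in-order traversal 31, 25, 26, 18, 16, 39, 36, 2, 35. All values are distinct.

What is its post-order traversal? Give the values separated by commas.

The first element of pre-order is the root; it splits in-order into left and right subtrees.
Root 18: left subtree has 3 nodes {31, 25, 26}, right has 5 {16, 39, 36, 2, 35}.
  Root 31: left subtree has 0 nodes { }, right has 2 {25, 26}.
    Root 25: left subtree has 0 nodes { }, right has 1 {26}.
  Root 35: left subtree has 4 nodes {16, 39, 36, 2}, right has 0 { }.
    Root 39: left subtree has 1 node {16}, right has 2 {36, 2}.
      Root 36: left subtree has 0 nodes { }, right has 1 {2}.

26, 25, 31, 16, 2, 36, 39, 35, 18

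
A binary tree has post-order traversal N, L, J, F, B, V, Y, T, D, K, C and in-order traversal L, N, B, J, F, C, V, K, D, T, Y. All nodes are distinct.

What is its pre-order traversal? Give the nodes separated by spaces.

The last element of post-order is the root; it splits in-order into left and right subtrees.
Root C: left subtree has 5 nodes {L, N, B, J, F}, right has 5 {V, K, D, T, Y}.
  Root B: left subtree has 2 nodes {L, N}, right has 2 {J, F}.
    Root L: left subtree has 0 nodes { }, right has 1 {N}.
    Root F: left subtree has 1 node {J}, right has 0 { }.
  Root K: left subtree has 1 node {V}, right has 3 {D, T, Y}.
    Root D: left subtree has 0 nodes { }, right has 2 {T, Y}.
      Root T: left subtree has 0 nodes { }, right has 1 {Y}.

C B L N F J K V D T Y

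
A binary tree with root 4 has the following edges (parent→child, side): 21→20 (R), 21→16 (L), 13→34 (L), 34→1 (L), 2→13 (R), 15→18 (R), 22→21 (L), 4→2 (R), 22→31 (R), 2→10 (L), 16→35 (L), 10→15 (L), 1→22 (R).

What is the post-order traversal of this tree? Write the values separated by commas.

18, 15, 10, 35, 16, 20, 21, 31, 22, 1, 34, 13, 2, 4

Post-order visits the left subtree, then the right subtree, then the node.
At 4: no left child.
At 4: go right to 2.
  At 2: go left to 10.
    At 10: go left to 15.
      At 15: no left child.
      At 15: go right to 18.
        18 is a leaf — visit 18.
      Visit 15.
    At 10: no right child.
    Visit 10.
  At 2: go right to 13.
    At 13: go left to 34.
      At 34: go left to 1.
        At 1: no left child.
        At 1: go right to 22.
          At 22: go left to 21.
            At 21: go left to 16.
              At 16: go left to 35.
                35 is a leaf — visit 35.
              At 16: no right child.
              Visit 16.
            At 21: go right to 20.
              20 is a leaf — visit 20.
            Visit 21.
          At 22: go right to 31.
            31 is a leaf — visit 31.
          Visit 22.
        Visit 1.
      At 34: no right child.
      Visit 34.
    At 13: no right child.
    Visit 13.
  Visit 2.
Visit 4.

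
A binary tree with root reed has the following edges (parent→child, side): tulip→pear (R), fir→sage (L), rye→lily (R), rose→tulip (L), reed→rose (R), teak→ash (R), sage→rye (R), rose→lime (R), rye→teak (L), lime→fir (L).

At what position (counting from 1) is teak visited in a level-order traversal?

Level-order visits nodes level by level from the root, left to right within each level.
Level 0: reed
Level 1: rose
Level 2: tulip, lime
Level 3: pear, fir
Level 4: sage
Level 5: rye
Level 6: teak, lily
Level 7: ash
Full level-order sequence: reed, rose, tulip, lime, pear, fir, sage, rye, teak, lily, ash.

9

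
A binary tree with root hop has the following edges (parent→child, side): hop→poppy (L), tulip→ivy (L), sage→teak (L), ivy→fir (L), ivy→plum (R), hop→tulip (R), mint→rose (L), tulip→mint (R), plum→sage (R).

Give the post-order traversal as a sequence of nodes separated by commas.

Post-order visits the left subtree, then the right subtree, then the node.
At hop: go left to poppy.
  poppy is a leaf — visit poppy.
At hop: go right to tulip.
  At tulip: go left to ivy.
    At ivy: go left to fir.
      fir is a leaf — visit fir.
    At ivy: go right to plum.
      At plum: no left child.
      At plum: go right to sage.
        At sage: go left to teak.
          teak is a leaf — visit teak.
        At sage: no right child.
        Visit sage.
      Visit plum.
    Visit ivy.
  At tulip: go right to mint.
    At mint: go left to rose.
      rose is a leaf — visit rose.
    At mint: no right child.
    Visit mint.
  Visit tulip.
Visit hop.

poppy, fir, teak, sage, plum, ivy, rose, mint, tulip, hop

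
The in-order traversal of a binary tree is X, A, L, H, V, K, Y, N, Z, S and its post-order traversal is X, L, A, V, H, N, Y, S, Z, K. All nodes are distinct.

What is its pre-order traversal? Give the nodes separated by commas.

K, H, A, X, L, V, Z, Y, N, S

The last element of post-order is the root; it splits in-order into left and right subtrees.
Root K: left subtree has 5 nodes {X, A, L, H, V}, right has 4 {Y, N, Z, S}.
  Root H: left subtree has 3 nodes {X, A, L}, right has 1 {V}.
    Root A: left subtree has 1 node {X}, right has 1 {L}.
  Root Z: left subtree has 2 nodes {Y, N}, right has 1 {S}.
    Root Y: left subtree has 0 nodes { }, right has 1 {N}.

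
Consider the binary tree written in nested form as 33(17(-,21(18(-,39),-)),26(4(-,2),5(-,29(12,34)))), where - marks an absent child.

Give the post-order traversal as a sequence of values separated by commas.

39, 18, 21, 17, 2, 4, 12, 34, 29, 5, 26, 33

Post-order visits the left subtree, then the right subtree, then the node.
At 33: go left to 17.
  At 17: no left child.
  At 17: go right to 21.
    At 21: go left to 18.
      At 18: no left child.
      At 18: go right to 39.
        39 is a leaf — visit 39.
      Visit 18.
    At 21: no right child.
    Visit 21.
  Visit 17.
At 33: go right to 26.
  At 26: go left to 4.
    At 4: no left child.
    At 4: go right to 2.
      2 is a leaf — visit 2.
    Visit 4.
  At 26: go right to 5.
    At 5: no left child.
    At 5: go right to 29.
      At 29: go left to 12.
        12 is a leaf — visit 12.
      At 29: go right to 34.
        34 is a leaf — visit 34.
      Visit 29.
    Visit 5.
  Visit 26.
Visit 33.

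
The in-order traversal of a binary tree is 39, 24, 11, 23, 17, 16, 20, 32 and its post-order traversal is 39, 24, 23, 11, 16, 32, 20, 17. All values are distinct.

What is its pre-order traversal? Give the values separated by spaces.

The last element of post-order is the root; it splits in-order into left and right subtrees.
Root 17: left subtree has 4 nodes {39, 24, 11, 23}, right has 3 {16, 20, 32}.
  Root 11: left subtree has 2 nodes {39, 24}, right has 1 {23}.
    Root 24: left subtree has 1 node {39}, right has 0 { }.
  Root 20: left subtree has 1 node {16}, right has 1 {32}.

17 11 24 39 23 20 16 32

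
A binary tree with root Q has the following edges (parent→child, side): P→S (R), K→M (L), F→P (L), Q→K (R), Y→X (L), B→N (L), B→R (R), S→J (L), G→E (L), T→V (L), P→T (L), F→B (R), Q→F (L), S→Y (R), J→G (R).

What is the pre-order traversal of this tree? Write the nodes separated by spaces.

Pre-order visits the node, then its left subtree, then its right subtree.
Visit Q.
At Q: go left to F.
  Visit F.
  At F: go left to P.
    Visit P.
    At P: go left to T.
      Visit T.
      At T: go left to V.
        V is a leaf — visit V.
      At T: no right child.
    At P: go right to S.
      Visit S.
      At S: go left to J.
        Visit J.
        At J: no left child.
        At J: go right to G.
          Visit G.
          At G: go left to E.
            E is a leaf — visit E.
          At G: no right child.
      At S: go right to Y.
        Visit Y.
        At Y: go left to X.
          X is a leaf — visit X.
        At Y: no right child.
  At F: go right to B.
    Visit B.
    At B: go left to N.
      N is a leaf — visit N.
    At B: go right to R.
      R is a leaf — visit R.
At Q: go right to K.
  Visit K.
  At K: go left to M.
    M is a leaf — visit M.
  At K: no right child.

Q F P T V S J G E Y X B N R K M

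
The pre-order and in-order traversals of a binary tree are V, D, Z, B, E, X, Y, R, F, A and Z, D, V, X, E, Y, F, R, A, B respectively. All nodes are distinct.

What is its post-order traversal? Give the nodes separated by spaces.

Z D X F A R Y E B V

The first element of pre-order is the root; it splits in-order into left and right subtrees.
Root V: left subtree has 2 nodes {Z, D}, right has 7 {X, E, Y, F, R, A, B}.
  Root D: left subtree has 1 node {Z}, right has 0 { }.
  Root B: left subtree has 6 nodes {X, E, Y, F, R, A}, right has 0 { }.
    Root E: left subtree has 1 node {X}, right has 4 {Y, F, R, A}.
      Root Y: left subtree has 0 nodes { }, right has 3 {F, R, A}.
        Root R: left subtree has 1 node {F}, right has 1 {A}.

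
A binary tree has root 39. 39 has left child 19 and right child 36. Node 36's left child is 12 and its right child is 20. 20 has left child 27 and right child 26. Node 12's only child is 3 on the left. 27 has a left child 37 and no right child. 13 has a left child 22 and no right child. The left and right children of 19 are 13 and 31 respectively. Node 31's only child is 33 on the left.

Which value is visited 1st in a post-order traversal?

22

Post-order visits the left subtree, then the right subtree, then the node.
At 39: go left to 19.
  At 19: go left to 13.
    At 13: go left to 22.
      22 is a leaf — visit 22.
    At 13: no right child.
    Visit 13.
  At 19: go right to 31.
    At 31: go left to 33.
      33 is a leaf — visit 33.
    At 31: no right child.
    Visit 31.
  Visit 19.
At 39: go right to 36.
  At 36: go left to 12.
    At 12: go left to 3.
      3 is a leaf — visit 3.
    At 12: no right child.
    Visit 12.
  At 36: go right to 20.
    At 20: go left to 27.
      At 27: go left to 37.
        37 is a leaf — visit 37.
      At 27: no right child.
      Visit 27.
    At 20: go right to 26.
      26 is a leaf — visit 26.
    Visit 20.
  Visit 36.
Visit 39.
Full post-order sequence: 22, 13, 33, 31, 19, 3, 12, 37, 27, 26, 20, 36, 39.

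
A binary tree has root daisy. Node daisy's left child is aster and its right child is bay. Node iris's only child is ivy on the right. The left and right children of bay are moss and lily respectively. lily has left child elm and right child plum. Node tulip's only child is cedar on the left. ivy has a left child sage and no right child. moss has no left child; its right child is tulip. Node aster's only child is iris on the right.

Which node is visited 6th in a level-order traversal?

Level-order visits nodes level by level from the root, left to right within each level.
Level 0: daisy
Level 1: aster, bay
Level 2: iris, moss, lily
Level 3: ivy, tulip, elm, plum
Level 4: sage, cedar
Full level-order sequence: daisy, aster, bay, iris, moss, lily, ivy, tulip, elm, plum, sage, cedar.

lily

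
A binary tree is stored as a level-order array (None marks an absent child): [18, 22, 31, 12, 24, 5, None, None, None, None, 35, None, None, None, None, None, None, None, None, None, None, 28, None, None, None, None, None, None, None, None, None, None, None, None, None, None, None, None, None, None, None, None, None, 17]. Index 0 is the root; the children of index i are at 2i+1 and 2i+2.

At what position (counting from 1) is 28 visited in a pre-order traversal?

Pre-order visits the node, then its left subtree, then its right subtree.
Visit 18.
At 18: go left to 22.
  Visit 22.
  At 22: go left to 12.
    12 is a leaf — visit 12.
  At 22: go right to 24.
    Visit 24.
    At 24: no left child.
    At 24: go right to 35.
      Visit 35.
      At 35: go left to 28.
        Visit 28.
        At 28: go left to 17.
          17 is a leaf — visit 17.
        At 28: no right child.
      At 35: no right child.
At 18: go right to 31.
  Visit 31.
  At 31: go left to 5.
    5 is a leaf — visit 5.
  At 31: no right child.
Full pre-order sequence: 18, 22, 12, 24, 35, 28, 17, 31, 5.

6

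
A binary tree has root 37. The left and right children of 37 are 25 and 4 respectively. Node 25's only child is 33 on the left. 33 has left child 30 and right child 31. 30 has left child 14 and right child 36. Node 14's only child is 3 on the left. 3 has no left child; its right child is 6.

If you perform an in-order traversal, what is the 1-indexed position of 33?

6

In-order visits the left subtree, then the node, then the right subtree.
At 37: go left to 25.
  At 25: go left to 33.
    At 33: go left to 30.
      At 30: go left to 14.
        At 14: go left to 3.
          At 3: no left child.
          Visit 3.
          At 3: go right to 6.
            6 is a leaf — visit 6.
        Visit 14.
        At 14: no right child.
      Visit 30.
      At 30: go right to 36.
        36 is a leaf — visit 36.
    Visit 33.
    At 33: go right to 31.
      31 is a leaf — visit 31.
  Visit 25.
  At 25: no right child.
Visit 37.
At 37: go right to 4.
  4 is a leaf — visit 4.
Full in-order sequence: 3, 6, 14, 30, 36, 33, 31, 25, 37, 4.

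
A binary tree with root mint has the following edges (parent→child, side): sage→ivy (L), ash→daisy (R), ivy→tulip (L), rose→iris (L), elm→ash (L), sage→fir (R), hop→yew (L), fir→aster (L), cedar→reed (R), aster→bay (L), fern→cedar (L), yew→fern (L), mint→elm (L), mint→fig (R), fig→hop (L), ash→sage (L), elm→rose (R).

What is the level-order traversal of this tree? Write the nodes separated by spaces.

mint elm fig ash rose hop sage daisy iris yew ivy fir fern tulip aster cedar bay reed

Level-order visits nodes level by level from the root, left to right within each level.
Level 0: mint
Level 1: elm, fig
Level 2: ash, rose, hop
Level 3: sage, daisy, iris, yew
Level 4: ivy, fir, fern
Level 5: tulip, aster, cedar
Level 6: bay, reed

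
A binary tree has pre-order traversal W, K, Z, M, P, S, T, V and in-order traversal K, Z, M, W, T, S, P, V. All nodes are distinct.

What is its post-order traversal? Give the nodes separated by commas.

M, Z, K, T, S, V, P, W

The first element of pre-order is the root; it splits in-order into left and right subtrees.
Root W: left subtree has 3 nodes {K, Z, M}, right has 4 {T, S, P, V}.
  Root K: left subtree has 0 nodes { }, right has 2 {Z, M}.
    Root Z: left subtree has 0 nodes { }, right has 1 {M}.
  Root P: left subtree has 2 nodes {T, S}, right has 1 {V}.
    Root S: left subtree has 1 node {T}, right has 0 { }.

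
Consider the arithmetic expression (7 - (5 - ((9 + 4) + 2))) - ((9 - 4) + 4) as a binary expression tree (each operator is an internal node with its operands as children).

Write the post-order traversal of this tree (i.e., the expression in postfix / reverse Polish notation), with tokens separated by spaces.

Post-order on an expression tree gives postfix notation: for each operator, emit left operand, right operand, then the operator.

7 5 9 4 + 2 + - - 9 4 - 4 + -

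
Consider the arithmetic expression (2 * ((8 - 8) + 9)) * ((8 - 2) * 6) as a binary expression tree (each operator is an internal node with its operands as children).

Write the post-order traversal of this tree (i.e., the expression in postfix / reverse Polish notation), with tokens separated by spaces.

Post-order on an expression tree gives postfix notation: for each operator, emit left operand, right operand, then the operator.

2 8 8 - 9 + * 8 2 - 6 * *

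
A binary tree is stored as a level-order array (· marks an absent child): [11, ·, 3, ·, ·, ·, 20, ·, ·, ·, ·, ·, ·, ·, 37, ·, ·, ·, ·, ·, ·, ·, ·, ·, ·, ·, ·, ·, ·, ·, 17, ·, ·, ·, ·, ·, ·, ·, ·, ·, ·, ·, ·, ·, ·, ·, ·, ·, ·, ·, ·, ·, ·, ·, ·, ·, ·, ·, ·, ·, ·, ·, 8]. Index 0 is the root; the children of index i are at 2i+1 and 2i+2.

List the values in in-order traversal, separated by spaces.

11 3 20 37 17 8

In-order visits the left subtree, then the node, then the right subtree.
At 11: no left child.
Visit 11.
At 11: go right to 3.
  At 3: no left child.
  Visit 3.
  At 3: go right to 20.
    At 20: no left child.
    Visit 20.
    At 20: go right to 37.
      At 37: no left child.
      Visit 37.
      At 37: go right to 17.
        At 17: no left child.
        Visit 17.
        At 17: go right to 8.
          8 is a leaf — visit 8.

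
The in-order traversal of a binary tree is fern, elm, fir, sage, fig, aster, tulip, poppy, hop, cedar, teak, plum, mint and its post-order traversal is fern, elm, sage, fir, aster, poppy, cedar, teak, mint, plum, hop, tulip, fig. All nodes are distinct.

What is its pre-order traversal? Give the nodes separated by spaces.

fig fir elm fern sage tulip aster hop poppy plum teak cedar mint

The last element of post-order is the root; it splits in-order into left and right subtrees.
Root fig: left subtree has 4 nodes {fern, elm, fir, sage}, right has 8 {aster, tulip, poppy, hop, cedar, teak, plum, mint}.
  Root fir: left subtree has 2 nodes {fern, elm}, right has 1 {sage}.
    Root elm: left subtree has 1 node {fern}, right has 0 { }.
  Root tulip: left subtree has 1 node {aster}, right has 6 {poppy, hop, cedar, teak, plum, mint}.
    Root hop: left subtree has 1 node {poppy}, right has 4 {cedar, teak, plum, mint}.
      Root plum: left subtree has 2 nodes {cedar, teak}, right has 1 {mint}.
        Root teak: left subtree has 1 node {cedar}, right has 0 { }.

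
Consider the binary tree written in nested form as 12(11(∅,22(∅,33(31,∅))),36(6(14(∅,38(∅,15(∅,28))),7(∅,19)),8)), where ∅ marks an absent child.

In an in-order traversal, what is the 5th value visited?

12

In-order visits the left subtree, then the node, then the right subtree.
At 12: go left to 11.
  At 11: no left child.
  Visit 11.
  At 11: go right to 22.
    At 22: no left child.
    Visit 22.
    At 22: go right to 33.
      At 33: go left to 31.
        31 is a leaf — visit 31.
      Visit 33.
      At 33: no right child.
Visit 12.
At 12: go right to 36.
  At 36: go left to 6.
    At 6: go left to 14.
      At 14: no left child.
      Visit 14.
      At 14: go right to 38.
        At 38: no left child.
        Visit 38.
        At 38: go right to 15.
          At 15: no left child.
          Visit 15.
          At 15: go right to 28.
            28 is a leaf — visit 28.
    Visit 6.
    At 6: go right to 7.
      At 7: no left child.
      Visit 7.
      At 7: go right to 19.
        19 is a leaf — visit 19.
  Visit 36.
  At 36: go right to 8.
    8 is a leaf — visit 8.
Full in-order sequence: 11, 22, 31, 33, 12, 14, 38, 15, 28, 6, 7, 19, 36, 8.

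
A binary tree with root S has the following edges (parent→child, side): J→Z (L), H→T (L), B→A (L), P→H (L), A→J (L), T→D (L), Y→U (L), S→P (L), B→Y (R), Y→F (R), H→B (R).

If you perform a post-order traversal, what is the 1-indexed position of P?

Post-order visits the left subtree, then the right subtree, then the node.
At S: go left to P.
  At P: go left to H.
    At H: go left to T.
      At T: go left to D.
        D is a leaf — visit D.
      At T: no right child.
      Visit T.
    At H: go right to B.
      At B: go left to A.
        At A: go left to J.
          At J: go left to Z.
            Z is a leaf — visit Z.
          At J: no right child.
          Visit J.
        At A: no right child.
        Visit A.
      At B: go right to Y.
        At Y: go left to U.
          U is a leaf — visit U.
        At Y: go right to F.
          F is a leaf — visit F.
        Visit Y.
      Visit B.
    Visit H.
  At P: no right child.
  Visit P.
At S: no right child.
Visit S.
Full post-order sequence: D, T, Z, J, A, U, F, Y, B, H, P, S.

11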